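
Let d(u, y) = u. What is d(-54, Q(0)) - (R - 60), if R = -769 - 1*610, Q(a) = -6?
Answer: 1385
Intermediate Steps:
R = -1379 (R = -769 - 610 = -1379)
d(-54, Q(0)) - (R - 60) = -54 - (-1379 - 60) = -54 - 1*(-1439) = -54 + 1439 = 1385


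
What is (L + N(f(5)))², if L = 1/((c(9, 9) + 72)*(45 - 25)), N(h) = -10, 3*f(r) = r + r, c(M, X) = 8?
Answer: 255968001/2560000 ≈ 99.988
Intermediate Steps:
f(r) = 2*r/3 (f(r) = (r + r)/3 = (2*r)/3 = 2*r/3)
L = 1/1600 (L = 1/((8 + 72)*(45 - 25)) = 1/(80*20) = 1/1600 ≈ 0.00062500)
(L + N(f(5)))² = (1/1600 - 10)² = (-15999/1600)² = 255968001/2560000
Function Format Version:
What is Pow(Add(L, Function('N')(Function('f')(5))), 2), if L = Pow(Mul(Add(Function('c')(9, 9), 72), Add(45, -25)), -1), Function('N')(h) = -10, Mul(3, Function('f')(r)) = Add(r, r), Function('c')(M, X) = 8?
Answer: Rational(255968001, 2560000) ≈ 99.988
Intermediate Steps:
Function('f')(r) = Mul(Rational(2, 3), r) (Function('f')(r) = Mul(Rational(1, 3), Add(r, r)) = Mul(Rational(1, 3), Mul(2, r)) = Mul(Rational(2, 3), r))
L = Rational(1, 1600) (L = Pow(Mul(Add(8, 72), Add(45, -25)), -1) = Pow(Mul(80, 20), -1) = Pow(1600, -1) = Rational(1, 1600) ≈ 0.00062500)
Pow(Add(L, Function('N')(Function('f')(5))), 2) = Pow(Add(Rational(1, 1600), -10), 2) = Pow(Rational(-15999, 1600), 2) = Rational(255968001, 2560000)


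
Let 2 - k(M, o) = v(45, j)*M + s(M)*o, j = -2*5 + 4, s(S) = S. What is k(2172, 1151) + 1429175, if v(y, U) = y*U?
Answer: -484355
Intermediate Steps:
j = -6 (j = -10 + 4 = -6)
v(y, U) = U*y
k(M, o) = 2 + 270*M - M*o (k(M, o) = 2 - ((-6*45)*M + M*o) = 2 - (-270*M + M*o) = 2 + (270*M - M*o) = 2 + 270*M - M*o)
k(2172, 1151) + 1429175 = (2 + 270*2172 - 1*2172*1151) + 1429175 = (2 + 586440 - 2499972) + 1429175 = -1913530 + 1429175 = -484355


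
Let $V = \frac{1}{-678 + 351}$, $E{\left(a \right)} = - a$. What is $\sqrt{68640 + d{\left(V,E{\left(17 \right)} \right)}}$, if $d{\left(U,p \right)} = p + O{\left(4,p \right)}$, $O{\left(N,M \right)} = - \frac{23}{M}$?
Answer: $\frac{41 \sqrt{11798}}{17} \approx 261.96$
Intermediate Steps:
$V = - \frac{1}{327}$ ($V = \frac{1}{-327} = - \frac{1}{327} \approx -0.0030581$)
$d{\left(U,p \right)} = p - \frac{23}{p}$
$\sqrt{68640 + d{\left(V,E{\left(17 \right)} \right)}} = \sqrt{68640 - \left(17 + \frac{23}{\left(-1\right) 17}\right)} = \sqrt{68640 - \left(17 + \frac{23}{-17}\right)} = \sqrt{68640 - \frac{266}{17}} = \sqrt{\frac{1166614}{17}} = \frac{41 \sqrt{11798}}{17}$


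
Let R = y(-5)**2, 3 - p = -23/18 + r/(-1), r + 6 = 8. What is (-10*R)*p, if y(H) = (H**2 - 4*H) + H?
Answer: -904000/9 ≈ -1.0044e+5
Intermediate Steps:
r = 2 (r = -6 + 8 = 2)
y(H) = H**2 - 3*H
p = 113/18 (p = 3 - (-23/18 + 2/(-1)) = 3 - (-23*1/18 + 2*(-1)) = 3 - (-23/18 - 2) = 3 - 1*(-59/18) = 3 + 59/18 = 113/18 ≈ 6.2778)
R = 1600 (R = (-5*(-3 - 5))**2 = (-5*(-8))**2 = 40**2 = 1600)
(-10*R)*p = -10*1600*(113/18) = -16000*113/18 = -904000/9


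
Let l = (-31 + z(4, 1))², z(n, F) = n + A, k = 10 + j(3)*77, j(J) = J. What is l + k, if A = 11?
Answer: 497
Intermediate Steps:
k = 241 (k = 10 + 3*77 = 10 + 231 = 241)
z(n, F) = 11 + n (z(n, F) = n + 11 = 11 + n)
l = 256 (l = (-31 + (11 + 4))² = (-31 + 15)² = (-16)² = 256)
l + k = 256 + 241 = 497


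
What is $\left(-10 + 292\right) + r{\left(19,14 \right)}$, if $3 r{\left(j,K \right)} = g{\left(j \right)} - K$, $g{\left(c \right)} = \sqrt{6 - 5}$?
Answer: $\frac{833}{3} \approx 277.67$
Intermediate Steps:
$g{\left(c \right)} = 1$ ($g{\left(c \right)} = \sqrt{1} = 1$)
$r{\left(j,K \right)} = \frac{1}{3} - \frac{K}{3}$ ($r{\left(j,K \right)} = \frac{1 - K}{3} = \frac{1}{3} - \frac{K}{3}$)
$\left(-10 + 292\right) + r{\left(19,14 \right)} = \left(-10 + 292\right) + \left(\frac{1}{3} - \frac{14}{3}\right) = 282 + \left(\frac{1}{3} - \frac{14}{3}\right) = 282 - \frac{13}{3} = \frac{833}{3}$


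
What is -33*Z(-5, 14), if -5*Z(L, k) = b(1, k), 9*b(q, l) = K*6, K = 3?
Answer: 66/5 ≈ 13.200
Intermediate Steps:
b(q, l) = 2 (b(q, l) = (3*6)/9 = (⅑)*18 = 2)
Z(L, k) = -⅖ (Z(L, k) = -⅕*2 = -⅖)
-33*Z(-5, 14) = -33*(-⅖) = 66/5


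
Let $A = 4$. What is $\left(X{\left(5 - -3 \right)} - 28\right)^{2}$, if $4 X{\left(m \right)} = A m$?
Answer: $400$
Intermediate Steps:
$X{\left(m \right)} = m$ ($X{\left(m \right)} = \frac{4 m}{4} = m$)
$\left(X{\left(5 - -3 \right)} - 28\right)^{2} = \left(\left(5 - -3\right) - 28\right)^{2} = \left(\left(5 + 3\right) - 28\right)^{2} = \left(8 - 28\right)^{2} = \left(-20\right)^{2} = 400$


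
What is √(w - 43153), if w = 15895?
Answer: I*√27258 ≈ 165.1*I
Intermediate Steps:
√(w - 43153) = √(15895 - 43153) = √(-27258) = I*√27258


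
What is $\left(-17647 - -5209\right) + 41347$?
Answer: $28909$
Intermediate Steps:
$\left(-17647 - -5209\right) + 41347 = \left(-17647 + 5209\right) + 41347 = -12438 + 41347 = 28909$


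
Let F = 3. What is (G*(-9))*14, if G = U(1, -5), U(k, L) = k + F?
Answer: -504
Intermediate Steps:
U(k, L) = 3 + k (U(k, L) = k + 3 = 3 + k)
G = 4 (G = 3 + 1 = 4)
(G*(-9))*14 = (4*(-9))*14 = -36*14 = -504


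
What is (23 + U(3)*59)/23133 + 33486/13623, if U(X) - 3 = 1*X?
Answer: 259922503/105046953 ≈ 2.4743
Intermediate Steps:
U(X) = 3 + X (U(X) = 3 + 1*X = 3 + X)
(23 + U(3)*59)/23133 + 33486/13623 = (23 + (3 + 3)*59)/23133 + 33486/13623 = (23 + 6*59)*(1/23133) + 33486*(1/13623) = (23 + 354)*(1/23133) + 11162/4541 = 377*(1/23133) + 11162/4541 = 377/23133 + 11162/4541 = 259922503/105046953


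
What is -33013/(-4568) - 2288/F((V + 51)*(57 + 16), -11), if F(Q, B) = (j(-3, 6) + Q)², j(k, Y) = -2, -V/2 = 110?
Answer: 5026249203389/695482207128 ≈ 7.2270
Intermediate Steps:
V = -220 (V = -2*110 = -220)
F(Q, B) = (-2 + Q)²
-33013/(-4568) - 2288/F((V + 51)*(57 + 16), -11) = -33013/(-4568) - 2288/(-2 + (-220 + 51)*(57 + 16))² = -33013*(-1/4568) - 2288/(-2 - 169*73)² = 33013/4568 - 2288/(-2 - 12337)² = 33013/4568 - 2288/((-12339)²) = 33013/4568 - 2288/152250921 = 5026249203389/695482207128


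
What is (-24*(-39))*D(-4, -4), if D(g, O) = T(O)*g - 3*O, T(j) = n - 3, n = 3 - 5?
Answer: 29952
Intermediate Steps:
n = -2
T(j) = -5 (T(j) = -2 - 3 = -5)
D(g, O) = -5*g - 3*O
(-24*(-39))*D(-4, -4) = (-24*(-39))*(-5*(-4) - 3*(-4)) = 936*(20 + 12) = 936*32 = 29952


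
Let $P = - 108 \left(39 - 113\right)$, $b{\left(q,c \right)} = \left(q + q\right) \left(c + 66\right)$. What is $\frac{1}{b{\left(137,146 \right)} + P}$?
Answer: $\frac{1}{66080} \approx 1.5133 \cdot 10^{-5}$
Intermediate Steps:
$b{\left(q,c \right)} = 2 q \left(66 + c\right)$
$P = 7992$ ($P = \left(-108\right) \left(-74\right) = 7992$)
$\frac{1}{b{\left(137,146 \right)} + P} = \frac{1}{2 \cdot 137 \left(66 + 146\right) + 7992} = \frac{1}{2 \cdot 137 \cdot 212 + 7992} = \frac{1}{58088 + 7992} = \frac{1}{66080}$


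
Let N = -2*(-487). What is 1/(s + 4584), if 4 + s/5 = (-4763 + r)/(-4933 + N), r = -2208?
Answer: 3959/18103731 ≈ 0.00021868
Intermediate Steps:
N = 974
s = -44325/3959 (s = -20 + 5*((-4763 - 2208)/(-4933 + 974)) = -20 + 5*(-6971/(-3959)) = -20 + 5*(-6971*(-1/3959)) = -20 + 5*(6971/3959) = -20 + 34855/3959 = -44325/3959 ≈ -11.196)
1/(s + 4584) = 1/(-44325/3959 + 4584) = 1/(18103731/3959) = 3959/18103731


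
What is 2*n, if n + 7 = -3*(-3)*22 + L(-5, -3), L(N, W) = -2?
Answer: 378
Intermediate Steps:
n = 189 (n = -7 + (-3*(-3)*22 - 2) = -7 + (9*22 - 2) = -7 + (198 - 2) = -7 + 196 = 189)
2*n = 2*189 = 378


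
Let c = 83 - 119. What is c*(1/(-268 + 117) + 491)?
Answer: -2669040/151 ≈ -17676.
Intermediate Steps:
c = -36
c*(1/(-268 + 117) + 491) = -36*(1/(-268 + 117) + 491) = -36*(1/(-151) + 491) = -36*(-1/151 + 491) = -36*74140/151 = -2669040/151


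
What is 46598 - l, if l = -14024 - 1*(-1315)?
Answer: 59307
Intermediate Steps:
l = -12709 (l = -14024 + 1315 = -12709)
46598 - l = 46598 - 1*(-12709) = 46598 + 12709 = 59307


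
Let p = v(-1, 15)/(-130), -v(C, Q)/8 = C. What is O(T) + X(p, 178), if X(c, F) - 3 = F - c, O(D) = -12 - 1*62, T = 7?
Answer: 6959/65 ≈ 107.06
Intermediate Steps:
v(C, Q) = -8*C
O(D) = -74 (O(D) = -12 - 62 = -74)
p = -4/65 (p = -8*(-1)/(-130) = 8*(-1/130) = -4/65 ≈ -0.061538)
X(c, F) = 3 + F - c (X(c, F) = 3 + (F - c) = 3 + F - c)
O(T) + X(p, 178) = -74 + (3 + 178 - 1*(-4/65)) = -74 + (3 + 178 + 4/65) = -74 + 11769/65 = 6959/65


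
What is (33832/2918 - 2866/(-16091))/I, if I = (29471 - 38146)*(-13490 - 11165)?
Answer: 11055074/200850449674165 ≈ 5.5041e-8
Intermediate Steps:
I = 213882125 (I = -8675*(-24655) = 213882125)
(33832/2918 - 2866/(-16091))/I = (33832/2918 - 2866/(-16091))/213882125 = (33832*(1/2918) - 2866*(-1/16091))*(1/213882125) = (16916/1459 + 2866/16091)*(1/213882125) = (276376850/23476769)*(1/213882125) = 11055074/200850449674165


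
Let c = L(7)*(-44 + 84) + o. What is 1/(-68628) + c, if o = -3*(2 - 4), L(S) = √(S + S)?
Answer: 411767/68628 + 40*√14 ≈ 155.67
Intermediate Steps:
L(S) = √2*√S (L(S) = √(2*S) = √2*√S)
o = 6 (o = -3*(-2) = 6)
c = 6 + 40*√14 (c = (√2*√7)*(-44 + 84) + 6 = √14*40 + 6 = 40*√14 + 6 = 6 + 40*√14 ≈ 155.67)
1/(-68628) + c = 1/(-68628) + (6 + 40*√14) = -1/68628 + (6 + 40*√14) = 411767/68628 + 40*√14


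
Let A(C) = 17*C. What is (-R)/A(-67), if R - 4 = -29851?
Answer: -29847/1139 ≈ -26.205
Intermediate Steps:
R = -29847 (R = 4 - 29851 = -29847)
(-R)/A(-67) = (-1*(-29847))/((17*(-67))) = 29847/(-1139) = 29847*(-1/1139) = -29847/1139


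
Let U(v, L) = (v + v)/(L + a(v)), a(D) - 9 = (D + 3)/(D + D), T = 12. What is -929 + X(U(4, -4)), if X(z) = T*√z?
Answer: -929 + 96*√47/47 ≈ -915.00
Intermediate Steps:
a(D) = 9 + (3 + D)/(2*D) (a(D) = 9 + (D + 3)/(D + D) = 9 + (3 + D)/((2*D)) = 9 + (3 + D)*(1/(2*D)) = 9 + (3 + D)/(2*D))
U(v, L) = 2*v/(L + (3 + 19*v)/(2*v)) (U(v, L) = (v + v)/(L + (3 + 19*v)/(2*v)) = (2*v)/(L + (3 + 19*v)/(2*v)) = 2*v/(L + (3 + 19*v)/(2*v)))
X(z) = 12*√z
-929 + X(U(4, -4)) = -929 + 12*√(4*4²/(3 + 19*4 + 2*(-4)*4)) = -929 + 12*√(4*16/(3 + 76 - 32)) = -929 + 12*√(4*16/47) = -929 + 12*√(4*16*(1/47)) = -929 + 12*√(64/47) = -929 + 12*(8*√47/47) = -929 + 96*√47/47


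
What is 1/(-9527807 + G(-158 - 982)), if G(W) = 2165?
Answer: -1/9525642 ≈ -1.0498e-7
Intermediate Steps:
1/(-9527807 + G(-158 - 982)) = 1/(-9527807 + 2165) = 1/(-9525642) = -1/9525642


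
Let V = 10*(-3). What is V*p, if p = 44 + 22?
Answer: -1980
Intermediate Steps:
p = 66
V = -30
V*p = -30*66 = -1980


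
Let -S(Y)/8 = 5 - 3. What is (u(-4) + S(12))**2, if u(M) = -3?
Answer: 361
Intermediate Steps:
S(Y) = -16 (S(Y) = -8*(5 - 3) = -8*2 = -16)
(u(-4) + S(12))**2 = (-3 - 16)**2 = (-19)**2 = 361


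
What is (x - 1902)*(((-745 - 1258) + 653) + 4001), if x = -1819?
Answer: -9864371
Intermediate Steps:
(x - 1902)*(((-745 - 1258) + 653) + 4001) = (-1819 - 1902)*(((-745 - 1258) + 653) + 4001) = -3721*((-2003 + 653) + 4001) = -3721*(-1350 + 4001) = -3721*2651 = -9864371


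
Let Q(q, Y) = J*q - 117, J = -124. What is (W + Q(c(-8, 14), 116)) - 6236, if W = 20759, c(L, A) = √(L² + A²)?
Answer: 14406 - 248*√65 ≈ 12407.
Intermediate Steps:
c(L, A) = √(A² + L²)
Q(q, Y) = -117 - 124*q (Q(q, Y) = -124*q - 117 = -117 - 124*q)
(W + Q(c(-8, 14), 116)) - 6236 = (20759 + (-117 - 124*√(14² + (-8)²))) - 6236 = (20759 + (-117 - 124*√(196 + 64))) - 6236 = (20759 + (-117 - 248*√65)) - 6236 = (20642 - 248*√65) - 6236 = 14406 - 248*√65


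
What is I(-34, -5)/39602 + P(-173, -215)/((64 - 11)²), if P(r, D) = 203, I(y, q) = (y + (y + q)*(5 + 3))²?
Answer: 172160725/55621009 ≈ 3.0952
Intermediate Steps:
I(y, q) = (8*q + 9*y)² (I(y, q) = (y + (q + y)*8)² = (y + (8*q + 8*y))² = (8*q + 9*y)²)
I(-34, -5)/39602 + P(-173, -215)/((64 - 11)²) = (8*(-5) + 9*(-34))²/39602 + 203/((64 - 11)²) = (-40 - 306)²*(1/39602) + 203/(53²) = (-346)²*(1/39602) + 203/2809 = 119716*(1/39602) + 203*(1/2809) = 59858/19801 + 203/2809 = 172160725/55621009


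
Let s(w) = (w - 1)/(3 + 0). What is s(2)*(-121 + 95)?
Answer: -26/3 ≈ -8.6667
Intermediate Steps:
s(w) = -1/3 + w/3 (s(w) = (-1 + w)/3 = (-1 + w)*(1/3) = -1/3 + w/3)
s(2)*(-121 + 95) = (-1/3 + (1/3)*2)*(-121 + 95) = (-1/3 + 2/3)*(-26) = (1/3)*(-26) = -26/3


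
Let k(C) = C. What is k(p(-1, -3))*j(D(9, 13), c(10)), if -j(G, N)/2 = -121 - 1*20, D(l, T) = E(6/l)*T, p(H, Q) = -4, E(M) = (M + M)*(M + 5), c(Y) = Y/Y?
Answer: -1128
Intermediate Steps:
c(Y) = 1
E(M) = 2*M*(5 + M) (E(M) = (2*M)*(5 + M) = 2*M*(5 + M))
D(l, T) = 12*T*(5 + 6/l)/l (D(l, T) = (2*(6/l)*(5 + 6/l))*T = (12*(5 + 6/l)/l)*T = 12*T*(5 + 6/l)/l)
j(G, N) = 282 (j(G, N) = -2*(-121 - 1*20) = -2*(-121 - 20) = -2*(-141) = 282)
k(p(-1, -3))*j(D(9, 13), c(10)) = -4*282 = -1128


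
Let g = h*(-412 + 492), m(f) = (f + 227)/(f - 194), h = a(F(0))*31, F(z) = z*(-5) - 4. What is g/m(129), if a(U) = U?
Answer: 161200/89 ≈ 1811.2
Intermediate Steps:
F(z) = -4 - 5*z (F(z) = -5*z - 4 = -4 - 5*z)
h = -124 (h = (-4 - 5*0)*31 = (-4 + 0)*31 = -4*31 = -124)
m(f) = (227 + f)/(-194 + f)
g = -9920 (g = -124*(-412 + 492) = -124*80 = -9920)
g/m(129) = -9920*(-194 + 129)/(227 + 129) = -9920/(356/(-65)) = -9920/((-1/65*356)) = -9920/(-356/65) = -9920*(-65/356) = 161200/89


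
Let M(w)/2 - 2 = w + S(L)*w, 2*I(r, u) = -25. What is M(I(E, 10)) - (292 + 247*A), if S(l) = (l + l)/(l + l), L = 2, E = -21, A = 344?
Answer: -85306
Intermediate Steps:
I(r, u) = -25/2 (I(r, u) = (½)*(-25) = -25/2)
S(l) = 1 (S(l) = (2*l)/((2*l)) = (2*l)*(1/(2*l)) = 1)
M(w) = 4 + 4*w (M(w) = 4 + 2*(w + 1*w) = 4 + 2*(w + w) = 4 + 2*(2*w) = 4 + 4*w)
M(I(E, 10)) - (292 + 247*A) = (4 + 4*(-25/2)) - (292 + 247*344) = (4 - 50) - (292 + 84968) = -46 - 1*85260 = -46 - 85260 = -85306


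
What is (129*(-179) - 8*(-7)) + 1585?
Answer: -21450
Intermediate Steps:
(129*(-179) - 8*(-7)) + 1585 = (-23091 + 56) + 1585 = -23035 + 1585 = -21450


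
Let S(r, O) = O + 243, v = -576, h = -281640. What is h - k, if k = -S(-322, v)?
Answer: -281973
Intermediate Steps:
S(r, O) = 243 + O
k = 333 (k = -(243 - 576) = -1*(-333) = 333)
h - k = -281640 - 1*333 = -281640 - 333 = -281973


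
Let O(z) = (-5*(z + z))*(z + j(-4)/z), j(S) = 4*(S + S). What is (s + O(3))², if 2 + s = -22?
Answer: 42436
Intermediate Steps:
s = -24 (s = -2 - 22 = -24)
j(S) = 8*S (j(S) = 4*(2*S) = 8*S)
O(z) = -10*z*(z - 32/z) (O(z) = (-5*(z + z))*(z + (8*(-4))/z) = (-10*z)*(z - 32/z) = -10*z*(z - 32/z))
(s + O(3))² = (-24 + (320 - 10*3²))² = (-24 + (320 - 10*9))² = (-24 + (320 - 90))² = (-24 + 230)² = 206² = 42436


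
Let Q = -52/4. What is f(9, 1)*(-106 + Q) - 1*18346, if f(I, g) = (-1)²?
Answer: -18465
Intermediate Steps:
f(I, g) = 1
Q = -13 (Q = -52*¼ = -13)
f(9, 1)*(-106 + Q) - 1*18346 = 1*(-106 - 13) - 1*18346 = 1*(-119) - 18346 = -119 - 18346 = -18465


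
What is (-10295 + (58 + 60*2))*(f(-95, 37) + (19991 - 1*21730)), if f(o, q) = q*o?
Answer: 53154718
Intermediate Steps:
f(o, q) = o*q
(-10295 + (58 + 60*2))*(f(-95, 37) + (19991 - 1*21730)) = (-10295 + (58 + 60*2))*(-95*37 + (19991 - 1*21730)) = (-10295 + (58 + 120))*(-3515 + (19991 - 21730)) = (-10295 + 178)*(-3515 - 1739) = -10117*(-5254) = 53154718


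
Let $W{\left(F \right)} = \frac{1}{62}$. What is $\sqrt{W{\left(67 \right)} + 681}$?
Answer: $\frac{\sqrt{2617826}}{62} \approx 26.096$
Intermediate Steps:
$W{\left(F \right)} = \frac{1}{62}$
$\sqrt{W{\left(67 \right)} + 681} = \sqrt{\frac{1}{62} + 681} = \sqrt{\frac{42223}{62}} = \frac{\sqrt{2617826}}{62}$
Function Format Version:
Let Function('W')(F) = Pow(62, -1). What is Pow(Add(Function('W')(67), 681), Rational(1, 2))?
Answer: Mul(Rational(1, 62), Pow(2617826, Rational(1, 2))) ≈ 26.096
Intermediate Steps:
Function('W')(F) = Rational(1, 62)
Pow(Add(Function('W')(67), 681), Rational(1, 2)) = Pow(Add(Rational(1, 62), 681), Rational(1, 2)) = Pow(Rational(42223, 62), Rational(1, 2)) = Mul(Rational(1, 62), Pow(2617826, Rational(1, 2)))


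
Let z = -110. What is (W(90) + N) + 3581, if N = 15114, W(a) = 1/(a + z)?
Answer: 373899/20 ≈ 18695.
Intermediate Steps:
W(a) = 1/(-110 + a) (W(a) = 1/(a - 110) = 1/(-110 + a))
(W(90) + N) + 3581 = (1/(-110 + 90) + 15114) + 3581 = (1/(-20) + 15114) + 3581 = (-1/20 + 15114) + 3581 = 302279/20 + 3581 = 373899/20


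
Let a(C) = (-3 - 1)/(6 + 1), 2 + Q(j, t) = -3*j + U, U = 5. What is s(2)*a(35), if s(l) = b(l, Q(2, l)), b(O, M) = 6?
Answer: -24/7 ≈ -3.4286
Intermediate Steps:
Q(j, t) = 3 - 3*j (Q(j, t) = -2 + (-3*j + 5) = -2 + (5 - 3*j) = 3 - 3*j)
s(l) = 6
a(C) = -4/7
s(2)*a(35) = 6*(-4/7) = -24/7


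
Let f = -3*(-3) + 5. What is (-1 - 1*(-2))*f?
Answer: 14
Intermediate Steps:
f = 14 (f = 9 + 5 = 14)
(-1 - 1*(-2))*f = (-1 - 1*(-2))*14 = (-1 + 2)*14 = 1*14 = 14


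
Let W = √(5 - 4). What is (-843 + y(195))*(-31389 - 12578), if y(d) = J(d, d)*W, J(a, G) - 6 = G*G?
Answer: -1635044796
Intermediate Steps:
J(a, G) = 6 + G² (J(a, G) = 6 + G*G = 6 + G²)
W = 1 (W = √1 = 1)
y(d) = 6 + d² (y(d) = (6 + d²)*1 = 6 + d²)
(-843 + y(195))*(-31389 - 12578) = (-843 + (6 + 195²))*(-31389 - 12578) = (-843 + (6 + 38025))*(-43967) = (-843 + 38031)*(-43967) = 37188*(-43967) = -1635044796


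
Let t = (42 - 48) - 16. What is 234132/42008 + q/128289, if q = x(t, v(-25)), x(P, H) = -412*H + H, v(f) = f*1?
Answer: 2539016029/449097026 ≈ 5.6536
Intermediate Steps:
v(f) = f
t = -22 (t = -6 - 16 = -22)
x(P, H) = -411*H
q = 10275 (q = -411*(-25) = 10275)
234132/42008 + q/128289 = 234132/42008 + 10275/128289 = 234132*(1/42008) + 10275*(1/128289) = 58533/10502 + 3425/42763 = 2539016029/449097026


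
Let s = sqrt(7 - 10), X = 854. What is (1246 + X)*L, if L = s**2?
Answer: -6300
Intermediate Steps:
s = I*sqrt(3) (s = sqrt(-3) = I*sqrt(3) ≈ 1.732*I)
L = -3 (L = (I*sqrt(3))**2 = -3)
(1246 + X)*L = (1246 + 854)*(-3) = 2100*(-3) = -6300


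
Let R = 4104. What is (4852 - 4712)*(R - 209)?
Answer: 545300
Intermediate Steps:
(4852 - 4712)*(R - 209) = (4852 - 4712)*(4104 - 209) = 140*3895 = 545300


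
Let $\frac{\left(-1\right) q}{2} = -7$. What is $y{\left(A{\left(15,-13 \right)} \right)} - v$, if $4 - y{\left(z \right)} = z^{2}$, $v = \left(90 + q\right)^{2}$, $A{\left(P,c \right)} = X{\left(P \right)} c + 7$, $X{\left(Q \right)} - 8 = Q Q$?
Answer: $-9143296$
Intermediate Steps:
$q = 14$ ($q = \left(-2\right) \left(-7\right) = 14$)
$X{\left(Q \right)} = 8 + Q^{2}$ ($X{\left(Q \right)} = 8 + Q Q = 8 + Q^{2}$)
$A{\left(P,c \right)} = 7 + c \left(8 + P^{2}\right)$ ($A{\left(P,c \right)} = \left(8 + P^{2}\right) c + 7 = c \left(8 + P^{2}\right) + 7 = 7 + c \left(8 + P^{2}\right)$)
$v = 10816$ ($v = \left(90 + 14\right)^{2} = 104^{2} = 10816$)
$y{\left(z \right)} = 4 - z^{2}$
$y{\left(A{\left(15,-13 \right)} \right)} - v = \left(4 - \left(7 - 13 \left(8 + 15^{2}\right)\right)^{2}\right) - 10816 = \left(4 - \left(7 - 13 \left(8 + 225\right)\right)^{2}\right) - 10816 = \left(4 - \left(7 - 3029\right)^{2}\right) - 10816 = \left(4 - \left(-3022\right)^{2}\right) - 10816 = \left(4 - 9132484\right) - 10816 = -9132480 - 10816 = -9143296$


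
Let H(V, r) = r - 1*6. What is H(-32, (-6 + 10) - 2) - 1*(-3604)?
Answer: 3600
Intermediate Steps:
H(V, r) = -6 + r (H(V, r) = r - 6 = -6 + r)
H(-32, (-6 + 10) - 2) - 1*(-3604) = (-6 + ((-6 + 10) - 2)) - 1*(-3604) = (-6 + (4 - 2)) + 3604 = (-6 + 2) + 3604 = -4 + 3604 = 3600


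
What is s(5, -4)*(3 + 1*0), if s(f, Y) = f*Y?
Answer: -60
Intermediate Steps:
s(f, Y) = Y*f
s(5, -4)*(3 + 1*0) = (-4*5)*(3 + 1*0) = -20*(3 + 0) = -20*3 = -60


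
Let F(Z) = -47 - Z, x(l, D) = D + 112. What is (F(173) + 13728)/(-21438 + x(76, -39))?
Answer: -13508/21365 ≈ -0.63225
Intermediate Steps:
x(l, D) = 112 + D
(F(173) + 13728)/(-21438 + x(76, -39)) = ((-47 - 1*173) + 13728)/(-21438 + (112 - 39)) = ((-47 - 173) + 13728)/(-21438 + 73) = (-220 + 13728)/(-21365) = 13508*(-1/21365) = -13508/21365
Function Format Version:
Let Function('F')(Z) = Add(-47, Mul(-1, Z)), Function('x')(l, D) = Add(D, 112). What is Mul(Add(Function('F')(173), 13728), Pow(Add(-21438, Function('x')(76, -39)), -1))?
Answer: Rational(-13508, 21365) ≈ -0.63225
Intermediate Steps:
Function('x')(l, D) = Add(112, D)
Mul(Add(Function('F')(173), 13728), Pow(Add(-21438, Function('x')(76, -39)), -1)) = Mul(Add(Add(-47, Mul(-1, 173)), 13728), Pow(Add(-21438, Add(112, -39)), -1)) = Mul(Add(Add(-47, -173), 13728), Pow(Add(-21438, 73), -1)) = Mul(Add(-220, 13728), Pow(-21365, -1)) = Mul(13508, Rational(-1, 21365)) = Rational(-13508, 21365)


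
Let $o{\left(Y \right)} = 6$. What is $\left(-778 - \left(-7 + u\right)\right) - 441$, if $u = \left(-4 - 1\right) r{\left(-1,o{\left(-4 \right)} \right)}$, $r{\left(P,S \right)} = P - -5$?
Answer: $-1192$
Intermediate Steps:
$r{\left(P,S \right)} = 5 + P$ ($r{\left(P,S \right)} = P + 5 = 5 + P$)
$u = -20$ ($u = \left(-4 - 1\right) \left(5 - 1\right) = \left(-5\right) 4 = -20$)
$\left(-778 - \left(-7 + u\right)\right) - 441 = \left(-778 + \left(\left(-1\right) \left(-20\right) + 7\right)\right) - 441 = \left(-778 + \left(20 + 7\right)\right) - 441 = \left(-778 + 27\right) - 441 = -751 - 441 = -1192$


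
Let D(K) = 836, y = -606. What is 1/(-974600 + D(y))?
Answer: -1/973764 ≈ -1.0269e-6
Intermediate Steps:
1/(-974600 + D(y)) = 1/(-974600 + 836) = 1/(-973764) = -1/973764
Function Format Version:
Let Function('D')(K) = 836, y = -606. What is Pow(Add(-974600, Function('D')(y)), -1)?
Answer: Rational(-1, 973764) ≈ -1.0269e-6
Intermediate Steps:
Pow(Add(-974600, Function('D')(y)), -1) = Pow(Add(-974600, 836), -1) = Pow(-973764, -1) = Rational(-1, 973764)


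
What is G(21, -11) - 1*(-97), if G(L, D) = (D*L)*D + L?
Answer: 2659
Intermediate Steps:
G(L, D) = L + L*D² (G(L, D) = L*D² + L = L + L*D²)
G(21, -11) - 1*(-97) = 21*(1 + (-11)²) - 1*(-97) = 21*(1 + 121) + 97 = 21*122 + 97 = 2562 + 97 = 2659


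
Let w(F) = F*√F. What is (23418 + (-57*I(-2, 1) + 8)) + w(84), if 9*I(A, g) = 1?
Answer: 70259/3 + 168*√21 ≈ 24190.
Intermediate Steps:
I(A, g) = ⅑ (I(A, g) = (⅑)*1 = ⅑)
w(F) = F^(3/2)
(23418 + (-57*I(-2, 1) + 8)) + w(84) = (23418 + (-57*⅑ + 8)) + 84^(3/2) = (23418 + (-19/3 + 8)) + 168*√21 = (23418 + 5/3) + 168*√21 = 70259/3 + 168*√21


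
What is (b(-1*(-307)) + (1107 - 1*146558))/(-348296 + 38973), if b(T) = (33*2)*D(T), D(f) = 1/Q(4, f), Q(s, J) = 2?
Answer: 20774/44189 ≈ 0.47012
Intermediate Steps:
D(f) = ½ (D(f) = 1/2 = ½)
b(T) = 33 (b(T) = (33*2)*(½) = 66*(½) = 33)
(b(-1*(-307)) + (1107 - 1*146558))/(-348296 + 38973) = (33 + (1107 - 1*146558))/(-348296 + 38973) = (33 + (1107 - 146558))/(-309323) = (33 - 145451)*(-1/309323) = -145418*(-1/309323) = 20774/44189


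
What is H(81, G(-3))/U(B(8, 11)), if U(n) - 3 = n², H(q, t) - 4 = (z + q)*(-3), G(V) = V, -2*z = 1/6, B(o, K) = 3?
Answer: -955/48 ≈ -19.896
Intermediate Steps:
z = -1/12 (z = -½/6 = -½*⅙ = -1/12 ≈ -0.083333)
H(q, t) = 17/4 - 3*q (H(q, t) = 4 + (-1/12 + q)*(-3) = 4 + (¼ - 3*q) = 17/4 - 3*q)
U(n) = 3 + n²
H(81, G(-3))/U(B(8, 11)) = (17/4 - 3*81)/(3 + 3²) = (17/4 - 243)/(3 + 9) = -955/4/12 = -955/4*1/12 = -955/48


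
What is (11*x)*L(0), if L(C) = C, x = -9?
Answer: 0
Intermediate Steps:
(11*x)*L(0) = (11*(-9))*0 = -99*0 = 0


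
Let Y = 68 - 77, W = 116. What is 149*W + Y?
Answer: 17275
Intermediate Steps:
Y = -9
149*W + Y = 149*116 - 9 = 17284 - 9 = 17275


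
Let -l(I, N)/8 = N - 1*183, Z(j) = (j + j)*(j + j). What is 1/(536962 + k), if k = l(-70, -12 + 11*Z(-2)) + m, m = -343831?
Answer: 1/193283 ≈ 5.1738e-6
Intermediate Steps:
Z(j) = 4*j² (Z(j) = (2*j)*(2*j) = 4*j²)
l(I, N) = 1464 - 8*N (l(I, N) = -8*(N - 1*183) = -8*(N - 183) = -8*(-183 + N) = 1464 - 8*N)
k = -343679 (k = (1464 - 8*(-12 + 11*(4*(-2)²))) - 343831 = (1464 - 8*(-12 + 11*(4*4))) - 343831 = (1464 - 8*(-12 + 11*16)) - 343831 = (1464 - 8*(-12 + 176)) - 343831 = (1464 - 8*164) - 343831 = (1464 - 1312) - 343831 = 152 - 343831 = -343679)
1/(536962 + k) = 1/(536962 - 343679) = 1/193283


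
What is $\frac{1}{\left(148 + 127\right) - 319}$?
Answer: $- \frac{1}{44} \approx -0.022727$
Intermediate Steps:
$\frac{1}{\left(148 + 127\right) - 319} = \frac{1}{275 - 319} = \frac{1}{-44} = - \frac{1}{44}$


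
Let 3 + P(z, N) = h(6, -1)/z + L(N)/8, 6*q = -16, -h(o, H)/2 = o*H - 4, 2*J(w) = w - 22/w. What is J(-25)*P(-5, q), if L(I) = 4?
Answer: 7839/100 ≈ 78.390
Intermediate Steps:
J(w) = w/2 - 11/w (J(w) = (w - 22/w)/2 = w/2 - 11/w)
h(o, H) = 8 - 2*H*o (h(o, H) = -2*(o*H - 4) = -2*(H*o - 4) = -2*(-4 + H*o) = 8 - 2*H*o)
q = -8/3 (q = (⅙)*(-16) = -8/3 ≈ -2.6667)
P(z, N) = -5/2 + 20/z (P(z, N) = -3 + ((8 - 2*(-1)*6)/z + 4/8) = -3 + ((8 + 12)/z + 4*(⅛)) = -3 + (20/z + ½) = -3 + (½ + 20/z) = -5/2 + 20/z)
J(-25)*P(-5, q) = ((½)*(-25) - 11/(-25))*(-5/2 + 20/(-5)) = (-25/2 - 11*(-1/25))*(-5/2 + 20*(-⅕)) = (-25/2 + 11/25)*(-5/2 - 4) = -603/50*(-13/2) = 7839/100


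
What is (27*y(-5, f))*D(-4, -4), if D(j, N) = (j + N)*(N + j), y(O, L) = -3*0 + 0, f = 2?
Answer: 0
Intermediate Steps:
y(O, L) = 0 (y(O, L) = 0 + 0 = 0)
D(j, N) = (N + j)**2 (D(j, N) = (N + j)*(N + j) = (N + j)**2)
(27*y(-5, f))*D(-4, -4) = (27*0)*(-4 - 4)**2 = 0*(-8)**2 = 0*64 = 0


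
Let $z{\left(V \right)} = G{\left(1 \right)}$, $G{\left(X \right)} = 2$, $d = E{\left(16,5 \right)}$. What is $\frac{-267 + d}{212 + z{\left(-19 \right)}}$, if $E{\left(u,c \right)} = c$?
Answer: $- \frac{131}{107} \approx -1.2243$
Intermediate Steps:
$d = 5$
$z{\left(V \right)} = 2$
$\frac{-267 + d}{212 + z{\left(-19 \right)}} = \frac{-267 + 5}{212 + 2} = - \frac{262}{214} = \left(-262\right) \frac{1}{214} = - \frac{131}{107}$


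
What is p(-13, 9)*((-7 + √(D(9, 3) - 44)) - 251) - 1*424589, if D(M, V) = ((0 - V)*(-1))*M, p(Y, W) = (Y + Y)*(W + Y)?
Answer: -451421 + 104*I*√17 ≈ -4.5142e+5 + 428.8*I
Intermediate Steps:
p(Y, W) = 2*Y*(W + Y) (p(Y, W) = (2*Y)*(W + Y) = 2*Y*(W + Y))
D(M, V) = M*V (D(M, V) = (-V*(-1))*M = V*M = M*V)
p(-13, 9)*((-7 + √(D(9, 3) - 44)) - 251) - 1*424589 = (2*(-13)*(9 - 13))*((-7 + √(9*3 - 44)) - 251) - 1*424589 = (2*(-13)*(-4))*((-7 + √(27 - 44)) - 251) - 424589 = 104*((-7 + √(-17)) - 251) - 424589 = 104*((-7 + I*√17) - 251) - 424589 = 104*(-258 + I*√17) - 424589 = (-26832 + 104*I*√17) - 424589 = -451421 + 104*I*√17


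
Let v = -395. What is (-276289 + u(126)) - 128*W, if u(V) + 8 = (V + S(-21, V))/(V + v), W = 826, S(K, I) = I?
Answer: -102764977/269 ≈ -3.8203e+5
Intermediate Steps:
u(V) = -8 + 2*V/(-395 + V) (u(V) = -8 + (V + V)/(V - 395) = -8 + (2*V)/(-395 + V) = -8 + 2*V/(-395 + V))
(-276289 + u(126)) - 128*W = (-276289 + 2*(1580 - 3*126)/(-395 + 126)) - 128*826 = (-276289 + 2*(1580 - 378)/(-269)) - 105728 = (-276289 + 2*(-1/269)*1202) - 105728 = (-276289 - 2404/269) - 105728 = -74324145/269 - 105728 = -102764977/269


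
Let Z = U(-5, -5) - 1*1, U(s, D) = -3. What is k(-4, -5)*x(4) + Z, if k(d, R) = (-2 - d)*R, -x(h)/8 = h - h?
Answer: -4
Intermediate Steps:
x(h) = 0 (x(h) = -8*(h - h) = -8*0 = 0)
k(d, R) = R*(-2 - d)
Z = -4 (Z = -3 - 1*1 = -3 - 1 = -4)
k(-4, -5)*x(4) + Z = -1*(-5)*(2 - 4)*0 - 4 = -1*(-5)*(-2)*0 - 4 = -10*0 - 4 = 0 - 4 = -4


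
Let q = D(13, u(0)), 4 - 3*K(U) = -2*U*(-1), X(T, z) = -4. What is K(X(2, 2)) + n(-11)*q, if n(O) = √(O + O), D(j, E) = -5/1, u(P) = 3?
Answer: 4 - 5*I*√22 ≈ 4.0 - 23.452*I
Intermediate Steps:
K(U) = 4/3 - 2*U/3 (K(U) = 4/3 - (-2*U)*(-1)/3 = 4/3 - 2*U/3)
D(j, E) = -5 (D(j, E) = -5*1 = -5)
n(O) = √2*√O (n(O) = √(2*O) = √2*√O)
q = -5
K(X(2, 2)) + n(-11)*q = (4/3 - ⅔*(-4)) + (√2*√(-11))*(-5) = (4/3 + 8/3) + (√2*(I*√11))*(-5) = 4 + (I*√22)*(-5) = 4 - 5*I*√22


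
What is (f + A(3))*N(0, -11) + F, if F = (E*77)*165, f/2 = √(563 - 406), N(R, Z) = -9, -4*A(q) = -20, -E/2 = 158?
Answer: -4014825 - 18*√157 ≈ -4.0151e+6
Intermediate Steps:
E = -316 (E = -2*158 = -316)
A(q) = 5 (A(q) = -¼*(-20) = 5)
f = 2*√157 (f = 2*√(563 - 406) = 2*√157 ≈ 25.060)
F = -4014780 (F = -316*77*165 = -24332*165 = -4014780)
(f + A(3))*N(0, -11) + F = (2*√157 + 5)*(-9) - 4014780 = (5 + 2*√157)*(-9) - 4014780 = (-45 - 18*√157) - 4014780 = -4014825 - 18*√157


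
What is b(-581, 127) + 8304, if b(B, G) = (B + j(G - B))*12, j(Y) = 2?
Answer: 1356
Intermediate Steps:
b(B, G) = 24 + 12*B (b(B, G) = (B + 2)*12 = (2 + B)*12 = 24 + 12*B)
b(-581, 127) + 8304 = (24 + 12*(-581)) + 8304 = (24 - 6972) + 8304 = -6948 + 8304 = 1356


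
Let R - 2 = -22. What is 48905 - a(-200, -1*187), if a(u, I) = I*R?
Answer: 45165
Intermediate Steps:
R = -20 (R = 2 - 22 = -20)
a(u, I) = -20*I (a(u, I) = I*(-20) = -20*I)
48905 - a(-200, -1*187) = 48905 - (-20)*(-1*187) = 48905 - (-20)*(-187) = 48905 - 1*3740 = 48905 - 3740 = 45165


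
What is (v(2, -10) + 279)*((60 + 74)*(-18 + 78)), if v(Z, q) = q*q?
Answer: 3047160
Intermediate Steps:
v(Z, q) = q**2
(v(2, -10) + 279)*((60 + 74)*(-18 + 78)) = ((-10)**2 + 279)*((60 + 74)*(-18 + 78)) = (100 + 279)*(134*60) = 379*8040 = 3047160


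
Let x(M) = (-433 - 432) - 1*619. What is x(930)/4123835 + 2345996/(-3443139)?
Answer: -9679610032936/14198937118065 ≈ -0.68171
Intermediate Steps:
x(M) = -1484 (x(M) = -865 - 619 = -1484)
x(930)/4123835 + 2345996/(-3443139) = -1484/4123835 + 2345996/(-3443139) = -1484*1/4123835 + 2345996*(-1/3443139) = -1484/4123835 - 2345996/3443139 = -9679610032936/14198937118065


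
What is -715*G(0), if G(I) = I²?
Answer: 0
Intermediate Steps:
-715*G(0) = -715*0² = -715*0 = 0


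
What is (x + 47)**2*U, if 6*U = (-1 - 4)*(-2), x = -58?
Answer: 605/3 ≈ 201.67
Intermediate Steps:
U = 5/3 (U = ((-1 - 4)*(-2))/6 = (-5*(-2))/6 = (1/6)*10 = 5/3 ≈ 1.6667)
(x + 47)**2*U = (-58 + 47)**2*(5/3) = (-11)**2*(5/3) = 121*(5/3) = 605/3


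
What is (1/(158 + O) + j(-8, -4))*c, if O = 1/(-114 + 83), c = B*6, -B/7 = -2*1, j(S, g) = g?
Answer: -1642788/4897 ≈ -335.47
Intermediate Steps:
B = 14 (B = -(-14) = -7*(-2) = 14)
c = 84 (c = 14*6 = 84)
O = -1/31 (O = 1/(-31) = -1/31 ≈ -0.032258)
(1/(158 + O) + j(-8, -4))*c = (1/(158 - 1/31) - 4)*84 = (1/(4897/31) - 4)*84 = (31/4897 - 4)*84 = -19557/4897*84 = -1642788/4897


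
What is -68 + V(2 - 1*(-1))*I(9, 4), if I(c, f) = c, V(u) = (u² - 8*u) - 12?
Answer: -311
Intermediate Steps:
V(u) = -12 + u² - 8*u
-68 + V(2 - 1*(-1))*I(9, 4) = -68 + (-12 + (2 - 1*(-1))² - 8*(2 - 1*(-1)))*9 = -68 + (-12 + (2 + 1)² - 8*(2 + 1))*9 = -68 + (-12 + 3² - 8*3)*9 = -68 + (-12 + 9 - 24)*9 = -68 - 27*9 = -68 - 243 = -311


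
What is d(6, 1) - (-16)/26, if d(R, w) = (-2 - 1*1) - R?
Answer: -109/13 ≈ -8.3846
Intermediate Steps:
d(R, w) = -3 - R (d(R, w) = (-2 - 1) - R = -3 - R)
d(6, 1) - (-16)/26 = (-3 - 1*6) - (-16)/26 = (-3 - 6) - (-16)/26 = -9 - 2*(-4/13) = -9 + 8/13 = -109/13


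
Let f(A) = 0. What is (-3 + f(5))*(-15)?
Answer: 45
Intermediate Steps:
(-3 + f(5))*(-15) = (-3 + 0)*(-15) = -3*(-15) = 45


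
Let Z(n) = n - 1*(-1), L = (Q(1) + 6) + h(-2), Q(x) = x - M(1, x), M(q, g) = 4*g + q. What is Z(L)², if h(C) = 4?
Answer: 49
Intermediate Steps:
M(q, g) = q + 4*g
Q(x) = -1 - 3*x (Q(x) = x - (1 + 4*x) = x + (-1 - 4*x) = -1 - 3*x)
L = 6 (L = ((-1 - 3*1) + 6) + 4 = ((-1 - 3) + 6) + 4 = (-4 + 6) + 4 = 2 + 4 = 6)
Z(n) = 1 + n (Z(n) = n + 1 = 1 + n)
Z(L)² = (1 + 6)² = 7² = 49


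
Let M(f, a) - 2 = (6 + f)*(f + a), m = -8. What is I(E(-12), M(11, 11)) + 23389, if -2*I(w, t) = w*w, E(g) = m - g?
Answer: 23381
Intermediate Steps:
E(g) = -8 - g
M(f, a) = 2 + (6 + f)*(a + f) (M(f, a) = 2 + (6 + f)*(f + a) = 2 + (6 + f)*(a + f))
I(w, t) = -w**2/2 (I(w, t) = -w*w/2 = -w**2/2)
I(E(-12), M(11, 11)) + 23389 = -(-8 - 1*(-12))**2/2 + 23389 = -(-8 + 12)**2/2 + 23389 = -1/2*4**2 + 23389 = -1/2*16 + 23389 = -8 + 23389 = 23381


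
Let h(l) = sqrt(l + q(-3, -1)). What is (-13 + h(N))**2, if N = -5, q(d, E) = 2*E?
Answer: (13 - I*sqrt(7))**2 ≈ 162.0 - 68.79*I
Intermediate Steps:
h(l) = sqrt(-2 + l) (h(l) = sqrt(l + 2*(-1)) = sqrt(l - 2) = sqrt(-2 + l))
(-13 + h(N))**2 = (-13 + sqrt(-2 - 5))**2 = (-13 + sqrt(-7))**2 = (-13 + I*sqrt(7))**2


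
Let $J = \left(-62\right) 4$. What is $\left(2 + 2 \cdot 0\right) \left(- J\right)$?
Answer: $496$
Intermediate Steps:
$J = -248$
$\left(2 + 2 \cdot 0\right) \left(- J\right) = \left(2 + 2 \cdot 0\right) \left(\left(-1\right) \left(-248\right)\right) = \left(2 + 0\right) 248 = 2 \cdot 248 = 496$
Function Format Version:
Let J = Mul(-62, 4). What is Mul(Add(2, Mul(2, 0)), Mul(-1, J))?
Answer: 496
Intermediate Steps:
J = -248
Mul(Add(2, Mul(2, 0)), Mul(-1, J)) = Mul(Add(2, Mul(2, 0)), Mul(-1, -248)) = Mul(Add(2, 0), 248) = Mul(2, 248) = 496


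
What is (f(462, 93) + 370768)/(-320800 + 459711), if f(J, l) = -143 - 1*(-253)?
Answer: 370878/138911 ≈ 2.6699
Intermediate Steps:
f(J, l) = 110 (f(J, l) = -143 + 253 = 110)
(f(462, 93) + 370768)/(-320800 + 459711) = (110 + 370768)/(-320800 + 459711) = 370878/138911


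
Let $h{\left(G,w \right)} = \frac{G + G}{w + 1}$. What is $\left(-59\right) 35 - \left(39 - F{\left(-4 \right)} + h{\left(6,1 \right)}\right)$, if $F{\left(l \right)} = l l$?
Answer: $-2094$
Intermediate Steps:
$h{\left(G,w \right)} = \frac{2 G}{1 + w}$
$F{\left(l \right)} = l^{2}$
$\left(-59\right) 35 - \left(39 - F{\left(-4 \right)} + h{\left(6,1 \right)}\right) = \left(-59\right) 35 - \left(23 + 2 \cdot 6 \frac{1}{1 + 1}\right) = -2065 - \left(23 + 2 \cdot 6 \cdot \frac{1}{2}\right) = -2065 + \left(\left(16 + \left(\left(-1\right) 6 + 0\right)\right) - 39\right) = -2065 + \left(\left(16 + \left(-6 + 0\right)\right) - 39\right) = -2065 + \left(\left(16 - 6\right) - 39\right) = -2065 + \left(10 - 39\right) = -2065 - 29 = -2094$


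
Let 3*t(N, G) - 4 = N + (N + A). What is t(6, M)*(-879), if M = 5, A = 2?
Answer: -5274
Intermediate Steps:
t(N, G) = 2 + 2*N/3 (t(N, G) = 4/3 + (N + (N + 2))/3 = 4/3 + (N + (2 + N))/3 = 4/3 + (2 + 2*N)/3 = 4/3 + (⅔ + 2*N/3) = 2 + 2*N/3)
t(6, M)*(-879) = (2 + (⅔)*6)*(-879) = (2 + 4)*(-879) = 6*(-879) = -5274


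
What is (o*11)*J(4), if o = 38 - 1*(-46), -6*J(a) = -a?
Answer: 616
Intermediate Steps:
J(a) = a/6 (J(a) = -(-1)*a/6 = a/6)
o = 84 (o = 38 + 46 = 84)
(o*11)*J(4) = (84*11)*((⅙)*4) = 924*(⅔) = 616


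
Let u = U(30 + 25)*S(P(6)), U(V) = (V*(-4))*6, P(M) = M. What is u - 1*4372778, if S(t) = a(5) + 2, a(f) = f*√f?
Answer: -4375418 - 6600*√5 ≈ -4.3902e+6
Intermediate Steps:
a(f) = f^(3/2)
S(t) = 2 + 5*√5 (S(t) = 5^(3/2) + 2 = 5*√5 + 2 = 2 + 5*√5)
U(V) = -24*V (U(V) = -4*V*6 = -24*V)
u = -2640 - 6600*√5 (u = (-24*(30 + 25))*(2 + 5*√5) = (-24*55)*(2 + 5*√5) = -1320*(2 + 5*√5) = -2640 - 6600*√5 ≈ -17398.)
u - 1*4372778 = (-2640 - 6600*√5) - 1*4372778 = (-2640 - 6600*√5) - 4372778 = -4375418 - 6600*√5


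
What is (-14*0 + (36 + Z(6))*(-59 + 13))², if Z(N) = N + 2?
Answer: 4096576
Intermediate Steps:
Z(N) = 2 + N
(-14*0 + (36 + Z(6))*(-59 + 13))² = (-14*0 + (36 + (2 + 6))*(-59 + 13))² = (0 + (36 + 8)*(-46))² = (0 + 44*(-46))² = (0 - 2024)² = (-2024)² = 4096576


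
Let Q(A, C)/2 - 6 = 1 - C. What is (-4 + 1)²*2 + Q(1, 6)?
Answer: 20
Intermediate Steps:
Q(A, C) = 14 - 2*C (Q(A, C) = 12 + 2*(1 - C) = 12 + (2 - 2*C) = 14 - 2*C)
(-4 + 1)²*2 + Q(1, 6) = (-4 + 1)²*2 + (14 - 2*6) = (-3)²*2 + (14 - 12) = 9*2 + 2 = 18 + 2 = 20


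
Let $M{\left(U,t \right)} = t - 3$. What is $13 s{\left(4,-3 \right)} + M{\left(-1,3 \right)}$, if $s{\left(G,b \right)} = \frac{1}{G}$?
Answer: $\frac{13}{4} \approx 3.25$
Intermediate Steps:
$M{\left(U,t \right)} = -3 + t$ ($M{\left(U,t \right)} = t - 3 = -3 + t$)
$13 s{\left(4,-3 \right)} + M{\left(-1,3 \right)} = \frac{13}{4} + \left(-3 + 3\right) = 13 \cdot \frac{1}{4} + 0 = \frac{13}{4} + 0 = \frac{13}{4}$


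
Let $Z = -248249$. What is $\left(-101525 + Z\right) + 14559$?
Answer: $-335215$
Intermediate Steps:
$\left(-101525 + Z\right) + 14559 = \left(-101525 - 248249\right) + 14559 = -349774 + 14559 = -335215$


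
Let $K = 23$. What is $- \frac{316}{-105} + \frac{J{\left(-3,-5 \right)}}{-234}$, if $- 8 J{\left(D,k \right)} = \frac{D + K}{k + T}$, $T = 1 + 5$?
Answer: $\frac{49471}{16380} \approx 3.0202$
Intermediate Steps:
$T = 6$
$J{\left(D,k \right)} = - \frac{23 + D}{8 \left(6 + k\right)}$ ($J{\left(D,k \right)} = - \frac{\left(D + 23\right) \frac{1}{k + 6}}{8} = - \frac{\left(23 + D\right) \frac{1}{6 + k}}{8} = - \frac{\frac{1}{6 + k} \left(23 + D\right)}{8} = - \frac{23 + D}{8 \left(6 + k\right)}$)
$- \frac{316}{-105} + \frac{J{\left(-3,-5 \right)}}{-234} = - \frac{316}{-105} + \frac{\frac{1}{8} \frac{1}{6 - 5} \left(-23 - -3\right)}{-234} = \left(-316\right) \left(- \frac{1}{105}\right) + \frac{-23 + 3}{8 \cdot 1} \left(- \frac{1}{234}\right) = \frac{316}{105} + \frac{1}{8} \cdot 1 \left(-20\right) \left(- \frac{1}{234}\right) = \frac{316}{105} - - \frac{5}{468} = \frac{316}{105} + \frac{5}{468} = \frac{49471}{16380}$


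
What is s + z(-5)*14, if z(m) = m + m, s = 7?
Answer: -133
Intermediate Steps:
z(m) = 2*m
s + z(-5)*14 = 7 + (2*(-5))*14 = 7 - 10*14 = 7 - 140 = -133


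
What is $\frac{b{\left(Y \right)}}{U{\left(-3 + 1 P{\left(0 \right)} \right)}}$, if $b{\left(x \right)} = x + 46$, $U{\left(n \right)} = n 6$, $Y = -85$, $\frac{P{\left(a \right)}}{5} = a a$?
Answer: $\frac{13}{6} \approx 2.1667$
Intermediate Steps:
$P{\left(a \right)} = 5 a^{2}$ ($P{\left(a \right)} = 5 a a = 5 a^{2}$)
$U{\left(n \right)} = 6 n$
$b{\left(x \right)} = 46 + x$
$\frac{b{\left(Y \right)}}{U{\left(-3 + 1 P{\left(0 \right)} \right)}} = \frac{46 - 85}{6 \left(-3 + 1 \cdot 5 \cdot 0^{2}\right)} = - \frac{39}{6 \left(-3 + 1 \cdot 5 \cdot 0\right)} = - \frac{39}{6 \left(-3 + 1 \cdot 0\right)} = - \frac{39}{6 \left(-3 + 0\right)} = - \frac{39}{6 \left(-3\right)} = - \frac{39}{-18} = \left(-39\right) \left(- \frac{1}{18}\right) = \frac{13}{6}$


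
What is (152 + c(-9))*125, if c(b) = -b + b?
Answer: 19000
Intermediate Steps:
c(b) = 0
(152 + c(-9))*125 = (152 + 0)*125 = 152*125 = 19000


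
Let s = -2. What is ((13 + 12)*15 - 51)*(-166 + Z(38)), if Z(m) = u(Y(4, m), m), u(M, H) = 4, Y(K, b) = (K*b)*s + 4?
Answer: -52488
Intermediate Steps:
Y(K, b) = 4 - 2*K*b (Y(K, b) = (K*b)*(-2) + 4 = -2*K*b + 4 = 4 - 2*K*b)
Z(m) = 4
((13 + 12)*15 - 51)*(-166 + Z(38)) = ((13 + 12)*15 - 51)*(-166 + 4) = (25*15 - 51)*(-162) = (375 - 51)*(-162) = 324*(-162) = -52488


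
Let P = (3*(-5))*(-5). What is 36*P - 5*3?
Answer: 2685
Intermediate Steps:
P = 75 (P = -15*(-5) = 75)
36*P - 5*3 = 36*75 - 5*3 = 2700 - 15 = 2685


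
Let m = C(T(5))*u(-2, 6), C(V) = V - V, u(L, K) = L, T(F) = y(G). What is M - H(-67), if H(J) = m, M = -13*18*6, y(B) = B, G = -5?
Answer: -1404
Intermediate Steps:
T(F) = -5
M = -1404 (M = -234*6 = -1404)
C(V) = 0
m = 0 (m = 0*(-2) = 0)
H(J) = 0
M - H(-67) = -1404 - 1*0 = -1404 + 0 = -1404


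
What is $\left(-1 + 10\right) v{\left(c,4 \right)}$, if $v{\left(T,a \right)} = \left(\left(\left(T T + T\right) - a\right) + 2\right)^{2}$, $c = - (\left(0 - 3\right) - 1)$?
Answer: $2916$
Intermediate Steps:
$c = 4$ ($c = - (-3 - 1) = \left(-1\right) \left(-4\right) = 4$)
$v{\left(T,a \right)} = \left(2 + T + T^{2} - a\right)^{2}$ ($v{\left(T,a \right)} = \left(\left(\left(T^{2} + T\right) - a\right) + 2\right)^{2} = \left(\left(\left(T + T^{2}\right) - a\right) + 2\right)^{2} = \left(\left(T + T^{2} - a\right) + 2\right)^{2} = \left(2 + T + T^{2} - a\right)^{2}$)
$\left(-1 + 10\right) v{\left(c,4 \right)} = \left(-1 + 10\right) \left(2 + 4 + 4^{2} - 4\right)^{2} = 9 \left(2 + 4 + 16 - 4\right)^{2} = 9 \cdot 18^{2} = 9 \cdot 324 = 2916$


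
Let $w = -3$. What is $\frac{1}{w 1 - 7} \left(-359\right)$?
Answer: $\frac{359}{10} \approx 35.9$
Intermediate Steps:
$\frac{1}{w 1 - 7} \left(-359\right) = \frac{1}{\left(-3\right) 1 - 7} \left(-359\right) = \frac{1}{-3 - 7} \left(-359\right) = \frac{1}{-10} \left(-359\right) = \left(- \frac{1}{10}\right) \left(-359\right) = \frac{359}{10}$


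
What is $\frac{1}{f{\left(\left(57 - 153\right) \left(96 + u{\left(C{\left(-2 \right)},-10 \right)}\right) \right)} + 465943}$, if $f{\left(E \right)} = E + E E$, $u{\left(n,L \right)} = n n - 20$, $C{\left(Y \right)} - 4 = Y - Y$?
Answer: $\frac{1}{78461335} \approx 1.2745 \cdot 10^{-8}$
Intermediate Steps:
$C{\left(Y \right)} = 4$ ($C{\left(Y \right)} = 4 + \left(Y - Y\right) = 4 + 0 = 4$)
$u{\left(n,L \right)} = -20 + n^{2}$ ($u{\left(n,L \right)} = n^{2} - 20 = -20 + n^{2}$)
$f{\left(E \right)} = E + E^{2}$
$\frac{1}{f{\left(\left(57 - 153\right) \left(96 + u{\left(C{\left(-2 \right)},-10 \right)}\right) \right)} + 465943} = \frac{1}{\left(57 - 153\right) \left(96 - \left(20 - 4^{2}\right)\right) \left(1 + \left(57 - 153\right) \left(96 - \left(20 - 4^{2}\right)\right)\right) + 465943} = \frac{1}{- 96 \left(96 + \left(-20 + 16\right)\right) \left(1 - 96 \left(96 + \left(-20 + 16\right)\right)\right) + 465943} = \frac{1}{- 96 \left(96 - 4\right) \left(1 - 96 \left(96 - 4\right)\right) + 465943} = \frac{1}{\left(-96\right) 92 \left(1 - 8832\right) + 465943} = \frac{1}{- 8832 \left(1 - 8832\right) + 465943} = \frac{1}{\left(-8832\right) \left(-8831\right) + 465943} = \frac{1}{77995392 + 465943} = \frac{1}{78461335}$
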